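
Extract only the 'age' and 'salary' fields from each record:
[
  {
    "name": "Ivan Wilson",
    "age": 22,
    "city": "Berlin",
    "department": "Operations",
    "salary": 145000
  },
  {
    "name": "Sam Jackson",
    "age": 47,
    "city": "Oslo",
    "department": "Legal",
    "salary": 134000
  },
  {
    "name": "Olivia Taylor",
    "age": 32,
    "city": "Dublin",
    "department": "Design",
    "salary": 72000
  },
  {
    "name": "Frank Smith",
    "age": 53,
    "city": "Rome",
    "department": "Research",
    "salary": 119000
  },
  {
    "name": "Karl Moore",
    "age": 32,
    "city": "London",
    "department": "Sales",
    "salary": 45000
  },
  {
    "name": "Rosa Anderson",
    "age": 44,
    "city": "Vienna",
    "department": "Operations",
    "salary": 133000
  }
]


Original: 6 records with fields: name, age, city, department, salary
Keep: ['age', 'salary']
Drop: ['name', 'city', 'department']
Result: 6 records, 2 fields each

[
  {
    "age": 22,
    "salary": 145000
  },
  {
    "age": 47,
    "salary": 134000
  },
  {
    "age": 32,
    "salary": 72000
  },
  {
    "age": 53,
    "salary": 119000
  },
  {
    "age": 32,
    "salary": 45000
  },
  {
    "age": 44,
    "salary": 133000
  }
]


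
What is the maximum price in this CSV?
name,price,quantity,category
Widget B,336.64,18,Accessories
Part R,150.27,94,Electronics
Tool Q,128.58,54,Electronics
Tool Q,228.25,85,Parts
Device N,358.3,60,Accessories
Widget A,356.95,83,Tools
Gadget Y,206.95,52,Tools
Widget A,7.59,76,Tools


Computing maximum price:
Values: [336.64, 150.27, 128.58, 228.25, 358.3, 356.95, 206.95, 7.59]
Max = 358.3

358.3


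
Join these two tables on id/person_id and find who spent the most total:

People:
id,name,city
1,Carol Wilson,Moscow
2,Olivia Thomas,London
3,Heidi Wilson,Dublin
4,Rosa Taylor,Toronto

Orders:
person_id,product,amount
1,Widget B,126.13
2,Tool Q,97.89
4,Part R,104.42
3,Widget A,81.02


Join on: people.id = orders.person_id

Joined rows:
  Carol Wilson (Moscow) bought Widget B for $126.13
  Olivia Thomas (London) bought Tool Q for $97.89
  Rosa Taylor (Toronto) bought Part R for $104.42
  Heidi Wilson (Dublin) bought Widget A for $81.02

Total per person:
  Carol Wilson: $126.13
  Rosa Taylor: $104.42
  Olivia Thomas: $97.89
  Heidi Wilson: $81.02

Top spender: Carol Wilson ($126.13)

Carol Wilson ($126.13)


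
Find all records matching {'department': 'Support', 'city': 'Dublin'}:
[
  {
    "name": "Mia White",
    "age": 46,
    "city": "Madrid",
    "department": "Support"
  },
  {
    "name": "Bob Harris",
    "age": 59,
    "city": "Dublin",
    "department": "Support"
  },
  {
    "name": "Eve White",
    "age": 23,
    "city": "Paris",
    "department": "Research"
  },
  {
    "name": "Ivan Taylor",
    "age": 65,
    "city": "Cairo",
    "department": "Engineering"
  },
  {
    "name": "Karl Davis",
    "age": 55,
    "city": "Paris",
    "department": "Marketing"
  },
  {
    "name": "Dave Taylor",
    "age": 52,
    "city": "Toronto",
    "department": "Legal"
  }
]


Search criteria: {'department': 'Support', 'city': 'Dublin'}

Checking 6 records:
  Mia White: {department: Support, city: Madrid}
  Bob Harris: {department: Support, city: Dublin} <-- MATCH
  Eve White: {department: Research, city: Paris}
  Ivan Taylor: {department: Engineering, city: Cairo}
  Karl Davis: {department: Marketing, city: Paris}
  Dave Taylor: {department: Legal, city: Toronto}

Matches: ["Bob Harris"]

["Bob Harris"]


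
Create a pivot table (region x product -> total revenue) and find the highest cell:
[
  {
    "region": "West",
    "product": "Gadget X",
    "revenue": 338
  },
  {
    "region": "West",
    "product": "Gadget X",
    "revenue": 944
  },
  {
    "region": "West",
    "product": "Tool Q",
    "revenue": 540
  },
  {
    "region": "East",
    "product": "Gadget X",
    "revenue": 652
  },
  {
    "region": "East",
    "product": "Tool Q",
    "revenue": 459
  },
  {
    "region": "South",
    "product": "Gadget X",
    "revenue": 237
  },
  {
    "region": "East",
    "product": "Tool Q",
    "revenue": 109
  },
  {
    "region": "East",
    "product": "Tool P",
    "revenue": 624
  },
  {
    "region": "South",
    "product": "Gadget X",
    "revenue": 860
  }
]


Pivot: region (rows) x product (columns) -> total revenue

     Gadget X      Tool P        Tool Q      
East           652           624           568  
South         1097             0             0  
West          1282             0           540  

Highest: West / Gadget X = $1282

West / Gadget X = $1282


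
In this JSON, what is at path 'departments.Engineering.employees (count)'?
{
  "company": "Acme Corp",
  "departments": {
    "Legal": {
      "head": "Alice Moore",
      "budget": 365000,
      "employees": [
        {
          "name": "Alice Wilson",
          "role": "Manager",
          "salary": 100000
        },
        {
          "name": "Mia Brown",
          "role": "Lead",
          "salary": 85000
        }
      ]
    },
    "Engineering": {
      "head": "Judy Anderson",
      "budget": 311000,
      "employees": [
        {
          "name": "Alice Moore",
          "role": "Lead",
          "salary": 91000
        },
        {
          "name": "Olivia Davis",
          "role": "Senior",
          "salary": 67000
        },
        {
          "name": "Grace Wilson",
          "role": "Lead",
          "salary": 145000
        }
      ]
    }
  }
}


Path: departments.Engineering.employees (count)

Navigate:
  -> departments
  -> Engineering
  -> employees (array, length 3)

3


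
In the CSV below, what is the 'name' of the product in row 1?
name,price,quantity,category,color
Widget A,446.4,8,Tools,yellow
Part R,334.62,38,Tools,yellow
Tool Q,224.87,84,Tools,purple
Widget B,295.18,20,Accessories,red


Query: Row 1 ('Widget A'), column 'name'
Value: Widget A

Widget A


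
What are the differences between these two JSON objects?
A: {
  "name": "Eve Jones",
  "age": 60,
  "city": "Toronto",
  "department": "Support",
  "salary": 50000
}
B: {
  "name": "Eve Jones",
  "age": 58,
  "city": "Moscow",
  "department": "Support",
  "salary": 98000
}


Comparing each field (in key order):
  name: same
  age: DIFFERENT
  city: DIFFERENT
  department: same
  salary: DIFFERENT
Differences:
  age: 60 -> 58
  city: Toronto -> Moscow
  salary: 50000 -> 98000

3 field(s) changed

3 changes: age, city, salary


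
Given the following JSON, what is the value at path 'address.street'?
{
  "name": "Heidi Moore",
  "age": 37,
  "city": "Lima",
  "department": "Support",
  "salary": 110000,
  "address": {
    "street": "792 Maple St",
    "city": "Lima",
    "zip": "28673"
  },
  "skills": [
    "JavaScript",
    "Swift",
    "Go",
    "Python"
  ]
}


Query: address.street
Path: address -> street
Value: 792 Maple St

792 Maple St


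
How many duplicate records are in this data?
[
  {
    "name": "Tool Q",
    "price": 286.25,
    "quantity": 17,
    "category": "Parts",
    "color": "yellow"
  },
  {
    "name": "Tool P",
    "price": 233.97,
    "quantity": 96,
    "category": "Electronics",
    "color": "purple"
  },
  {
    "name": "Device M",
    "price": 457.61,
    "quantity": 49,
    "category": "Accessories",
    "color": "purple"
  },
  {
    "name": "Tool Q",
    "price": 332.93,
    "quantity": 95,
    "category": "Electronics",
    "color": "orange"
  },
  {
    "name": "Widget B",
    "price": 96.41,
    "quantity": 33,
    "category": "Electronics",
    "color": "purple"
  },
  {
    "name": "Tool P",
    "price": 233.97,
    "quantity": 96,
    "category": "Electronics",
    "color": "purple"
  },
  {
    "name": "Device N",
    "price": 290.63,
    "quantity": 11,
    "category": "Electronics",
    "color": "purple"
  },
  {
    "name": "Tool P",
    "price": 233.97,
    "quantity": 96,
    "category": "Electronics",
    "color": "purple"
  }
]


Checking 8 records for duplicates:

  Row 1: Tool Q ($286.25, qty 17)
  Row 2: Tool P ($233.97, qty 96)
  Row 3: Device M ($457.61, qty 49)
  Row 4: Tool Q ($332.93, qty 95)
  Row 5: Widget B ($96.41, qty 33)
  Row 6: Tool P ($233.97, qty 96) <-- DUPLICATE
  Row 7: Device N ($290.63, qty 11)
  Row 8: Tool P ($233.97, qty 96) <-- DUPLICATE

Duplicates found: 2
Unique records: 6

2 duplicates, 6 unique


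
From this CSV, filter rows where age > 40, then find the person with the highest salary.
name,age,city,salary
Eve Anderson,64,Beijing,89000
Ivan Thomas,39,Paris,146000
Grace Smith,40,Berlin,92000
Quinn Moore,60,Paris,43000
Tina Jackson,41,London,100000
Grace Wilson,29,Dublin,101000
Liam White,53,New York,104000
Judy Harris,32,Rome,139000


Filter: age > 40
Sort by: salary (descending)

Filtered records (4):
  Liam White, age 53, salary $104000
  Tina Jackson, age 41, salary $100000
  Eve Anderson, age 64, salary $89000
  Quinn Moore, age 60, salary $43000

Highest salary: Liam White ($104000)

Liam White


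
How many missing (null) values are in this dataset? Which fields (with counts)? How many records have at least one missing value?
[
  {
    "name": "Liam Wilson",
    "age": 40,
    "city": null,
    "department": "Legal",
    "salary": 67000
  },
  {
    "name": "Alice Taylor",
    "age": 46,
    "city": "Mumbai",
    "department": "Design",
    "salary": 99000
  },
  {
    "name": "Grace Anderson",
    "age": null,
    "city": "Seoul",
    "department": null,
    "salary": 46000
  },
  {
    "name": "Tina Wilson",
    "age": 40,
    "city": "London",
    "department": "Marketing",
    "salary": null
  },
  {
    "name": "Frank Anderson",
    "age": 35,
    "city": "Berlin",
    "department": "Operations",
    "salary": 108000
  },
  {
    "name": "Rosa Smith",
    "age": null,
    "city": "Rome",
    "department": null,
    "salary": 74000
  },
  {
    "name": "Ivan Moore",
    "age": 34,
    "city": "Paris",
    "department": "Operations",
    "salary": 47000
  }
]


Checking for missing (null) values in 7 records:

  Liam Wilson: city
  Alice Taylor: complete
  Grace Anderson: age, department
  Tina Wilson: salary
  Frank Anderson: complete
  Rosa Smith: age, department
  Ivan Moore: complete

Per field:
  name: 0 missing
  age: 2 missing
  city: 1 missing
  department: 2 missing
  salary: 1 missing

Total missing values: 6
Records with any missing: 4

6 missing values (age: 2, city: 1, department: 2, salary: 1); 4 incomplete records


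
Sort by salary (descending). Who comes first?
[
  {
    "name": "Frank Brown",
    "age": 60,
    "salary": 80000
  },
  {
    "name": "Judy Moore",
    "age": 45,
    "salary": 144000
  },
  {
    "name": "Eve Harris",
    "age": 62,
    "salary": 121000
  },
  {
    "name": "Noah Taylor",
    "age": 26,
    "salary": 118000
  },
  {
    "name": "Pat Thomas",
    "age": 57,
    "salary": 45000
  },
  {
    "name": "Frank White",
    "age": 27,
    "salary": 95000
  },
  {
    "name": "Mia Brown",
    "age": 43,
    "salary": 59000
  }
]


Sort by: salary (descending)

Sorted order:
  1. Judy Moore (salary = 144000)
  2. Eve Harris (salary = 121000)
  3. Noah Taylor (salary = 118000)
  4. Frank White (salary = 95000)
  5. Frank Brown (salary = 80000)
  6. Mia Brown (salary = 59000)
  7. Pat Thomas (salary = 45000)

First: Judy Moore

Judy Moore


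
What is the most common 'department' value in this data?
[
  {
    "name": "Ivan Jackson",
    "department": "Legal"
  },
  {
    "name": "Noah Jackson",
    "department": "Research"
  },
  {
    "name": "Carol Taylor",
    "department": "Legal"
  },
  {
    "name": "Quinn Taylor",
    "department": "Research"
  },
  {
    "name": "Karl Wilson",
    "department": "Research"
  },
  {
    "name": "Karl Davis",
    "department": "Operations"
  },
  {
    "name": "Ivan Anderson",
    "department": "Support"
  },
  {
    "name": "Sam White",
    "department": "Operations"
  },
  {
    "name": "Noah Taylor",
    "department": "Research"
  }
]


Counting 'department' values across 9 records:

  Research: 4 ####
  Legal: 2 ##
  Operations: 2 ##
  Support: 1 #

Most common: Research (4 times)

Research (4 times)


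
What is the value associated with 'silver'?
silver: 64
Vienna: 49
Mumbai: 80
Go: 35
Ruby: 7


Looking up key 'silver'
Value: 64

64


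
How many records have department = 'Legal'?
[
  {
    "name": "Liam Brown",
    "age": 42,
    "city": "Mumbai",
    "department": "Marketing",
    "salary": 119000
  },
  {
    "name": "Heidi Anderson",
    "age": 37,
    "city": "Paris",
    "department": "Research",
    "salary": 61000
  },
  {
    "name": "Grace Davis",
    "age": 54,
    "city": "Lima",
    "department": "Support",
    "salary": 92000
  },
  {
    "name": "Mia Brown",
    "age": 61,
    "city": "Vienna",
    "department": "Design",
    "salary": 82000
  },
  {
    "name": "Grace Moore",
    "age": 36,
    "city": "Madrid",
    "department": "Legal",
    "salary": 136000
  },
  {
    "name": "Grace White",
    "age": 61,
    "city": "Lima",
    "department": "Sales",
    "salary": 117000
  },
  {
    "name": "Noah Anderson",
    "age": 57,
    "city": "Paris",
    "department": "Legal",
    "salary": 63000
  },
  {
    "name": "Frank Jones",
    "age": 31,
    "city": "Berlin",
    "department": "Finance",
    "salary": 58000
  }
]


Data: 8 records
Condition: department = 'Legal'

Checking each record:
  Liam Brown: Marketing
  Heidi Anderson: Research
  Grace Davis: Support
  Mia Brown: Design
  Grace Moore: Legal MATCH
  Grace White: Sales
  Noah Anderson: Legal MATCH
  Frank Jones: Finance

Count: 2

2


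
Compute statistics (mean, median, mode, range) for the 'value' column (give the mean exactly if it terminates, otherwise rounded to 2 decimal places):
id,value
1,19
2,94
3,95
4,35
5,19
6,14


Data: [19, 94, 95, 35, 19, 14]
Count: 6
Sum: 276
Mean: 276/6 = 46
Sorted: [14, 19, 19, 35, 94, 95]
Median: 27.0
Mode: 19 (2 times)
Range: 95 - 14 = 81
Min: 14, Max: 95

mean=46, median=27.0, mode=19, range=81


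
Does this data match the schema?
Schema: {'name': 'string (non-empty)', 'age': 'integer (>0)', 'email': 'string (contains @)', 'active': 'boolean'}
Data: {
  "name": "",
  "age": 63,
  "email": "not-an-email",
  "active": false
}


Validating each field against schema:
  name: FAIL ("" is an empty string)
  age: OK (positive integer)
  email: FAIL ("not-an-email" does not contain @)
  active: OK (boolean)

Result: INVALID (2 errors: name, email)

INVALID (2 errors: name, email)


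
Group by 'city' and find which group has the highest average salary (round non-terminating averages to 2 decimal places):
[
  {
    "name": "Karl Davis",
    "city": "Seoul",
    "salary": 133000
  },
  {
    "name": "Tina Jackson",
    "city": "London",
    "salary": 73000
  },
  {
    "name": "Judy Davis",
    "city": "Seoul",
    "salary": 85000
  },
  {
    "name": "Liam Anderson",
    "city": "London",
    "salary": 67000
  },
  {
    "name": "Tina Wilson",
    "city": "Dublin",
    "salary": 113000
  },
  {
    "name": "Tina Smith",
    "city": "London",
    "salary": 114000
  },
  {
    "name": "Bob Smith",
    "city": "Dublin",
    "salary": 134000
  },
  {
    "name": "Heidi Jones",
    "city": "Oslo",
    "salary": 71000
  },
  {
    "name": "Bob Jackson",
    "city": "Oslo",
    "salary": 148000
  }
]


Group by: city

Groups:
  Dublin: 2 people, avg salary = 247000/2 = $123500
  London: 3 people, avg salary = 254000/3 ≈ $84666.67
  Oslo: 2 people, avg salary = 219000/2 = $109500
  Seoul: 2 people, avg salary = 218000/2 = $109000

Highest average salary: Dublin ($123500)

Dublin ($123500)


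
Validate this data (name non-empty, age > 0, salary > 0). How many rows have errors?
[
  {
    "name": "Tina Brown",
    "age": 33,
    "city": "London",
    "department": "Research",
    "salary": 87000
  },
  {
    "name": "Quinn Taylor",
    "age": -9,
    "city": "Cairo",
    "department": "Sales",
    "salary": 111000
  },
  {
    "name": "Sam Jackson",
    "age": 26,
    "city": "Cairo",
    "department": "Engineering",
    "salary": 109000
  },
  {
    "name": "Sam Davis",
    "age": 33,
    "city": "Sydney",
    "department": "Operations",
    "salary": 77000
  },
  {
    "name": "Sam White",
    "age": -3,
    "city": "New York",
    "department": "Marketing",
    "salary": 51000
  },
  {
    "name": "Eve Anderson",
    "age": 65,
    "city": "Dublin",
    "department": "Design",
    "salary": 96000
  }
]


Validating 6 records:
Rules: name non-empty, age > 0, salary > 0

  Row 1 (Tina Brown): OK
  Row 2 (Quinn Taylor): negative age: -9
  Row 3 (Sam Jackson): OK
  Row 4 (Sam Davis): OK
  Row 5 (Sam White): negative age: -3
  Row 6 (Eve Anderson): OK

Total errors: 2

2 errors


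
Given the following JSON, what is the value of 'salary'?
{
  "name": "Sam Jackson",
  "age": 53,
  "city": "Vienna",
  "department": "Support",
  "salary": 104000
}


Looking up field 'salary'
Value: 104000

104000


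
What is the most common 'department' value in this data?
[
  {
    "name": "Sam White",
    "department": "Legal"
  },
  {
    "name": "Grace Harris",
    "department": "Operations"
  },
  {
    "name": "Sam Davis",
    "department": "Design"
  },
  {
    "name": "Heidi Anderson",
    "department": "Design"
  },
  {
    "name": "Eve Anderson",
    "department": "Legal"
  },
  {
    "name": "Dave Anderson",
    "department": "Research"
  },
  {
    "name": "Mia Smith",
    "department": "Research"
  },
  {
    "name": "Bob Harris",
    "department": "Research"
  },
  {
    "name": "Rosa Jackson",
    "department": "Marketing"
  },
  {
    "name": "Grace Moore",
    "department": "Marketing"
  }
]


Counting 'department' values across 10 records:

  Research: 3 ###
  Legal: 2 ##
  Design: 2 ##
  Marketing: 2 ##
  Operations: 1 #

Most common: Research (3 times)

Research (3 times)


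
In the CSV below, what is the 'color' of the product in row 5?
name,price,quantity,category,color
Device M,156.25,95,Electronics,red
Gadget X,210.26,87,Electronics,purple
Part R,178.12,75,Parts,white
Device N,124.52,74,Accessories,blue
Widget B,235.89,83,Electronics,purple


Query: Row 5 ('Widget B'), column 'color'
Value: purple

purple


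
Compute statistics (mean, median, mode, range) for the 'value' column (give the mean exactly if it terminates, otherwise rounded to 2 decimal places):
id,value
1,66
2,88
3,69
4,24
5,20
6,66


Data: [66, 88, 69, 24, 20, 66]
Count: 6
Sum: 333
Mean: 333/6 = 55.5
Sorted: [20, 24, 66, 66, 69, 88]
Median: 66.0
Mode: 66 (2 times)
Range: 88 - 20 = 68
Min: 20, Max: 88

mean=55.5, median=66.0, mode=66, range=68


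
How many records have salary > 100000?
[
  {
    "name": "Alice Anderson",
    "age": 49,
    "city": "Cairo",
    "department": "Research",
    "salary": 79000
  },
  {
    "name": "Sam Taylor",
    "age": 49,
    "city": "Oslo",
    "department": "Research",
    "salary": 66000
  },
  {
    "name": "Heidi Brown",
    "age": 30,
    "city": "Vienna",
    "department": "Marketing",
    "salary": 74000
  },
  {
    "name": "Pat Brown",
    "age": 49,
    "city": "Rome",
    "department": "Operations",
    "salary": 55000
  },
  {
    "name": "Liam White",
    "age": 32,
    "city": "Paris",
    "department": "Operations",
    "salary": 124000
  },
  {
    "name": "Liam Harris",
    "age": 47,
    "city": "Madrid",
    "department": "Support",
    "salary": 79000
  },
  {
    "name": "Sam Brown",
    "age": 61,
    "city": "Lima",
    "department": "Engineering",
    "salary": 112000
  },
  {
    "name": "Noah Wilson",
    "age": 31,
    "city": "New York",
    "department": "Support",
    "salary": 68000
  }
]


Data: 8 records
Condition: salary > 100000

Checking each record:
  Alice Anderson: 79000
  Sam Taylor: 66000
  Heidi Brown: 74000
  Pat Brown: 55000
  Liam White: 124000 MATCH
  Liam Harris: 79000
  Sam Brown: 112000 MATCH
  Noah Wilson: 68000

Count: 2

2


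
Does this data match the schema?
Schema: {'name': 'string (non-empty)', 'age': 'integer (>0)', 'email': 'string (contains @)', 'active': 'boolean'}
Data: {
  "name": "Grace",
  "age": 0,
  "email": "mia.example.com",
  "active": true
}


Validating each field against schema:
  name: OK (non-empty string)
  age: FAIL (0 is not > 0)
  email: FAIL ("mia.example.com" does not contain @)
  active: OK (boolean)

Result: INVALID (2 errors: age, email)

INVALID (2 errors: age, email)


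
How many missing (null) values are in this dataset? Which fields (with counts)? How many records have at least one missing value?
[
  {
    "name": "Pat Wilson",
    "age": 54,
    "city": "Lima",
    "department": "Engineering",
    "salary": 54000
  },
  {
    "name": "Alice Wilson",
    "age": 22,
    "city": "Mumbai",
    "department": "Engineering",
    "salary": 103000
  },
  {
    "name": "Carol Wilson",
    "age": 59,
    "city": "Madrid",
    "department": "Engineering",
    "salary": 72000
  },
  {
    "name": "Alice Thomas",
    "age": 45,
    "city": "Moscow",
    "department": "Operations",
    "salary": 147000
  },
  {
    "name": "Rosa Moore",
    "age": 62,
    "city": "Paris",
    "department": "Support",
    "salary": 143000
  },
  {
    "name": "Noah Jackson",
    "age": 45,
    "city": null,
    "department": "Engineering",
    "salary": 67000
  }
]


Checking for missing (null) values in 6 records:

  Pat Wilson: complete
  Alice Wilson: complete
  Carol Wilson: complete
  Alice Thomas: complete
  Rosa Moore: complete
  Noah Jackson: city

Per field:
  name: 0 missing
  age: 0 missing
  city: 1 missing
  department: 0 missing
  salary: 0 missing

Total missing values: 1
Records with any missing: 1

1 missing values (city: 1); 1 incomplete records


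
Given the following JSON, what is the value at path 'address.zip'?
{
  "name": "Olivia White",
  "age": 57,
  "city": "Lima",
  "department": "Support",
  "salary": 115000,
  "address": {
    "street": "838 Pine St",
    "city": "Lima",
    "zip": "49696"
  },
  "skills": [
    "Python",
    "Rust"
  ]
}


Query: address.zip
Path: address -> zip
Value: 49696

49696


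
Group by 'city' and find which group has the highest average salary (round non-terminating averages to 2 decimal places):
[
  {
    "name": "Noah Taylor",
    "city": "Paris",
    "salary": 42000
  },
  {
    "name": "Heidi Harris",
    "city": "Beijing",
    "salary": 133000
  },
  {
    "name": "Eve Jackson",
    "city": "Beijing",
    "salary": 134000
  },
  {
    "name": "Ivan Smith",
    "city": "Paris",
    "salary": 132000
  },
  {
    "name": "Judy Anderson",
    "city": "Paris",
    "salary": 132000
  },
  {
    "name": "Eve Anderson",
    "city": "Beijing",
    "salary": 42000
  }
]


Group by: city

Groups:
  Beijing: 3 people, avg salary = 309000/3 = $103000
  Paris: 3 people, avg salary = 306000/3 = $102000

Highest average salary: Beijing ($103000)

Beijing ($103000)


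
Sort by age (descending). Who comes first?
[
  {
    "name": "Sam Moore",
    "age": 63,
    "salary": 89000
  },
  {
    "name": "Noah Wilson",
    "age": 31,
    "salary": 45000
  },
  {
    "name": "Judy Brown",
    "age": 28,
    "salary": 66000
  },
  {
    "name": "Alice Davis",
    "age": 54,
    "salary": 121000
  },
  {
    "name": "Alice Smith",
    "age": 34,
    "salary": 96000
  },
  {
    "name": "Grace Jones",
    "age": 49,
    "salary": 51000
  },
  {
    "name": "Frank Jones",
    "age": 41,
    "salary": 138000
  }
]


Sort by: age (descending)

Sorted order:
  1. Sam Moore (age = 63)
  2. Alice Davis (age = 54)
  3. Grace Jones (age = 49)
  4. Frank Jones (age = 41)
  5. Alice Smith (age = 34)
  6. Noah Wilson (age = 31)
  7. Judy Brown (age = 28)

First: Sam Moore

Sam Moore


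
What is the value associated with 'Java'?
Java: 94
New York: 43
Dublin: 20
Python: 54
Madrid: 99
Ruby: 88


Looking up key 'Java'
Value: 94

94


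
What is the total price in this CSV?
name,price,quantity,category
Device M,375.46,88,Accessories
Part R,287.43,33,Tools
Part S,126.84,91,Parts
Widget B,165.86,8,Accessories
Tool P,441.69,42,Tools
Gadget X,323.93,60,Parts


Computing total price:
Values: [375.46, 287.43, 126.84, 165.86, 441.69, 323.93]
Sum = 1721.21

1721.21


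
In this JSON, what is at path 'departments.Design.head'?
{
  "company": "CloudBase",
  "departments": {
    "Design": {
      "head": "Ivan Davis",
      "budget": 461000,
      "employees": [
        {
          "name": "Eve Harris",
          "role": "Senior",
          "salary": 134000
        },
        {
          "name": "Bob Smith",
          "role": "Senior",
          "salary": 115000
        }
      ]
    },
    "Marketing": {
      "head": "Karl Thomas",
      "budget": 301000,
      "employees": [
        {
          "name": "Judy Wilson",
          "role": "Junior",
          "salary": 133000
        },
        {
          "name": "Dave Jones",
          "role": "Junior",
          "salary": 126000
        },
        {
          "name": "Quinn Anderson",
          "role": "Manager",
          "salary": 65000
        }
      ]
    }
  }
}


Path: departments.Design.head

Navigate:
  -> departments
  -> Design
  -> head = 'Ivan Davis'

Ivan Davis


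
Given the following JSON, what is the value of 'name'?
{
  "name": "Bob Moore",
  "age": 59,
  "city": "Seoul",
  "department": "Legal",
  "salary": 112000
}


Looking up field 'name'
Value: Bob Moore

Bob Moore


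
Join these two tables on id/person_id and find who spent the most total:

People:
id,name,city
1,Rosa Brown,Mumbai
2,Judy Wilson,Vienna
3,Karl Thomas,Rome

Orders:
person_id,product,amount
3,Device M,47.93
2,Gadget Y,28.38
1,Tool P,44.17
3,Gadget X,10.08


Join on: people.id = orders.person_id

Joined rows:
  Karl Thomas (Rome) bought Device M for $47.93
  Judy Wilson (Vienna) bought Gadget Y for $28.38
  Rosa Brown (Mumbai) bought Tool P for $44.17
  Karl Thomas (Rome) bought Gadget X for $10.08

Total per person:
  Karl Thomas: $58.01
  Rosa Brown: $44.17
  Judy Wilson: $28.38

Top spender: Karl Thomas ($58.01)

Karl Thomas ($58.01)


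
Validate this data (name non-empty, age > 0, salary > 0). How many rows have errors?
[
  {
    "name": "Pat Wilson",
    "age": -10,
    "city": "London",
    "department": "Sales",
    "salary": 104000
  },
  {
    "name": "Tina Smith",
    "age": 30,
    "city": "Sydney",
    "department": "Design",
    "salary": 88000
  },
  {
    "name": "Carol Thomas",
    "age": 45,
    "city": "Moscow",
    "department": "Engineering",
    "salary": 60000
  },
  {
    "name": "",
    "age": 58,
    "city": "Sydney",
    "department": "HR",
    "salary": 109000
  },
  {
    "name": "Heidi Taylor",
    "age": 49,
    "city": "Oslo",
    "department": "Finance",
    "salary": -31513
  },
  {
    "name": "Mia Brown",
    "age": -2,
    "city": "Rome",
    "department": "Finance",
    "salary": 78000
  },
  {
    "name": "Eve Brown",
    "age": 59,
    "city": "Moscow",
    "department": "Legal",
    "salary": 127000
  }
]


Validating 7 records:
Rules: name non-empty, age > 0, salary > 0

  Row 1 (Pat Wilson): negative age: -10
  Row 2 (Tina Smith): OK
  Row 3 (Carol Thomas): OK
  Row 4 (???): empty name
  Row 5 (Heidi Taylor): negative salary: -31513
  Row 6 (Mia Brown): negative age: -2
  Row 7 (Eve Brown): OK

Total errors: 4

4 errors


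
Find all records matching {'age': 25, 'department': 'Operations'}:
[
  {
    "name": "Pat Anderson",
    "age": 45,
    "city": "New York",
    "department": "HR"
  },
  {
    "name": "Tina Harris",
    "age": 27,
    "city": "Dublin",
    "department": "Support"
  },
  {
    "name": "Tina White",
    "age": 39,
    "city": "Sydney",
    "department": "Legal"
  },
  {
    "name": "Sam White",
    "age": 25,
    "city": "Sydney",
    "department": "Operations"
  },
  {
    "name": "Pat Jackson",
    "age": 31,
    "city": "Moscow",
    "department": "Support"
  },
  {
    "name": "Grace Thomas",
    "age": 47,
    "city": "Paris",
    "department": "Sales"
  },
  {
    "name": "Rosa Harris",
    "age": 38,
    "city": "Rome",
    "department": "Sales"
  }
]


Search criteria: {'age': 25, 'department': 'Operations'}

Checking 7 records:
  Pat Anderson: {age: 45, department: HR}
  Tina Harris: {age: 27, department: Support}
  Tina White: {age: 39, department: Legal}
  Sam White: {age: 25, department: Operations} <-- MATCH
  Pat Jackson: {age: 31, department: Support}
  Grace Thomas: {age: 47, department: Sales}
  Rosa Harris: {age: 38, department: Sales}

Matches: ["Sam White"]

["Sam White"]


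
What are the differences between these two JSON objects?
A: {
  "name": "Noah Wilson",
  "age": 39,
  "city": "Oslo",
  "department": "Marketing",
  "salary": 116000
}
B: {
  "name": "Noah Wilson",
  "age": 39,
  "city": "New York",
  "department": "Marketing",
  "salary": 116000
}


Comparing each field (in key order):
  name: same
  age: same
  city: DIFFERENT
  department: same
  salary: same
Differences:
  city: Oslo -> New York

1 field(s) changed

1 change: city


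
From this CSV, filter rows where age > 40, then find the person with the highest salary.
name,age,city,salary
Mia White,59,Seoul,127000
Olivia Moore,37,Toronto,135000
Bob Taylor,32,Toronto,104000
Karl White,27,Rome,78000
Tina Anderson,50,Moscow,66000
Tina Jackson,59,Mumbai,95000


Filter: age > 40
Sort by: salary (descending)

Filtered records (3):
  Mia White, age 59, salary $127000
  Tina Jackson, age 59, salary $95000
  Tina Anderson, age 50, salary $66000

Highest salary: Mia White ($127000)

Mia White


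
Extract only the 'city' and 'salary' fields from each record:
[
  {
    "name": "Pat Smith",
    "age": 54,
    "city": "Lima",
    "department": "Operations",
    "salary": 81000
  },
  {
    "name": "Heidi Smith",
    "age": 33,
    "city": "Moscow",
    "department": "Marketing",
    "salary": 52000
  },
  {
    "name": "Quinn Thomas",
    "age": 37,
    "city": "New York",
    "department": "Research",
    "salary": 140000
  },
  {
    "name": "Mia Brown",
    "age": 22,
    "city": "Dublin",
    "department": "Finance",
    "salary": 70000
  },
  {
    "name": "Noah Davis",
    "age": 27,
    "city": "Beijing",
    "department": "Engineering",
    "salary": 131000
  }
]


Original: 5 records with fields: name, age, city, department, salary
Keep: ['city', 'salary']
Drop: ['name', 'age', 'department']
Result: 5 records, 2 fields each

[
  {
    "city": "Lima",
    "salary": 81000
  },
  {
    "city": "Moscow",
    "salary": 52000
  },
  {
    "city": "New York",
    "salary": 140000
  },
  {
    "city": "Dublin",
    "salary": 70000
  },
  {
    "city": "Beijing",
    "salary": 131000
  }
]


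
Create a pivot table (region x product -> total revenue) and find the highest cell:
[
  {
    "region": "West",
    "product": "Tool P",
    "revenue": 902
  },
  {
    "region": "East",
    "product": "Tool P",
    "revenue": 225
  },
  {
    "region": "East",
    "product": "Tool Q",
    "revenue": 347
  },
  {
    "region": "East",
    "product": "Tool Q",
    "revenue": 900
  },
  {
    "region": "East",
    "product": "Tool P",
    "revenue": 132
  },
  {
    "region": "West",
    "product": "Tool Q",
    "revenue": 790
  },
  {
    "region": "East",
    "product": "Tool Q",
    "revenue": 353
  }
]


Pivot: region (rows) x product (columns) -> total revenue

     Tool P        Tool Q      
East           357          1600  
West           902           790  

Highest: East / Tool Q = $1600

East / Tool Q = $1600


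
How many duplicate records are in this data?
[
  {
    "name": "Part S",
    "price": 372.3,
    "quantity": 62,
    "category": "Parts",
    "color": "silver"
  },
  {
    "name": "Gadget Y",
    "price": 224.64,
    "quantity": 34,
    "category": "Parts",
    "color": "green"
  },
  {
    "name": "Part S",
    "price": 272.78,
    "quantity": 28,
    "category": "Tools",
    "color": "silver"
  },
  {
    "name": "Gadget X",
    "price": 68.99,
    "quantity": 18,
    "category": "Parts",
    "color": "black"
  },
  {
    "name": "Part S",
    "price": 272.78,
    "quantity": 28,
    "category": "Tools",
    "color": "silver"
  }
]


Checking 5 records for duplicates:

  Row 1: Part S ($372.3, qty 62)
  Row 2: Gadget Y ($224.64, qty 34)
  Row 3: Part S ($272.78, qty 28)
  Row 4: Gadget X ($68.99, qty 18)
  Row 5: Part S ($272.78, qty 28) <-- DUPLICATE

Duplicates found: 1
Unique records: 4

1 duplicates, 4 unique


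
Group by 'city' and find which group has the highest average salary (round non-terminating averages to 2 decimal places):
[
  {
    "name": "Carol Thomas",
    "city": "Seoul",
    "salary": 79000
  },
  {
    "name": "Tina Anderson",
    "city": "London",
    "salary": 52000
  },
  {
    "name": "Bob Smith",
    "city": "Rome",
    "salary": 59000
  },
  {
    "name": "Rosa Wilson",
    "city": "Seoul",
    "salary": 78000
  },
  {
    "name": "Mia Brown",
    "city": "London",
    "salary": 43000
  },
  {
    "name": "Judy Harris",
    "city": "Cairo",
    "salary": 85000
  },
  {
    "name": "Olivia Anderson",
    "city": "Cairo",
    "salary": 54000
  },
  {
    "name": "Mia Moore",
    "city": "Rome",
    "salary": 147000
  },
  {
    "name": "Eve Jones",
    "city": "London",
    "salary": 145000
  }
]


Group by: city

Groups:
  Cairo: 2 people, avg salary = 139000/2 = $69500
  London: 3 people, avg salary = 240000/3 = $80000
  Rome: 2 people, avg salary = 206000/2 = $103000
  Seoul: 2 people, avg salary = 157000/2 = $78500

Highest average salary: Rome ($103000)

Rome ($103000)


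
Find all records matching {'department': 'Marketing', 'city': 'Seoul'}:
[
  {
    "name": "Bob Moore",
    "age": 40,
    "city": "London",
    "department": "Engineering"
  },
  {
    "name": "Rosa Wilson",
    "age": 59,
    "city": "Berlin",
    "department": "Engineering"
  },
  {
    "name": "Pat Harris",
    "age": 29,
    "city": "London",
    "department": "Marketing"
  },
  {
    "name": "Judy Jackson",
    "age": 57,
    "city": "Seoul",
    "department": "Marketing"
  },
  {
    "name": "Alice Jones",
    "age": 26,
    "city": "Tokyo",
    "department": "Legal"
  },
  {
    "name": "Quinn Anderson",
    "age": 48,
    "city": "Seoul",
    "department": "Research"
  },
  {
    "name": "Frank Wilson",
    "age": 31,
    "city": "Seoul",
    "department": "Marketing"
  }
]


Search criteria: {'department': 'Marketing', 'city': 'Seoul'}

Checking 7 records:
  Bob Moore: {department: Engineering, city: London}
  Rosa Wilson: {department: Engineering, city: Berlin}
  Pat Harris: {department: Marketing, city: London}
  Judy Jackson: {department: Marketing, city: Seoul} <-- MATCH
  Alice Jones: {department: Legal, city: Tokyo}
  Quinn Anderson: {department: Research, city: Seoul}
  Frank Wilson: {department: Marketing, city: Seoul} <-- MATCH

Matches: ["Judy Jackson", "Frank Wilson"]

["Judy Jackson", "Frank Wilson"]


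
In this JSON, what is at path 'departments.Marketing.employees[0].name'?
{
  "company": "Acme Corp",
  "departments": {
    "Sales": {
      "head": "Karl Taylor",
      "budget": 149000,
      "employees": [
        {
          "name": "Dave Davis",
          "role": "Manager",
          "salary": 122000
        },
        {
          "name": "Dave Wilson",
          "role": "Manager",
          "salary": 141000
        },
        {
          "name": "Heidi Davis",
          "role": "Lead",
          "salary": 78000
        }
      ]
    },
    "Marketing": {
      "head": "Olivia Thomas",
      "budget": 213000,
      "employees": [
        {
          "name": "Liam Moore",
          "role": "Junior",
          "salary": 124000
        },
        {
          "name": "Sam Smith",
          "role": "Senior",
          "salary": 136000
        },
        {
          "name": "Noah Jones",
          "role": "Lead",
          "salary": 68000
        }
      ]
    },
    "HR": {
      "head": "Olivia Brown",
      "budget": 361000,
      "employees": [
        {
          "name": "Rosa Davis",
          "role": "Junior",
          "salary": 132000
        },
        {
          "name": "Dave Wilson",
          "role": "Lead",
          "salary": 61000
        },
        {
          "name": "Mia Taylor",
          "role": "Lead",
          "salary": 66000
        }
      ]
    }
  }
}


Path: departments.Marketing.employees[0].name

Navigate:
  -> departments
  -> Marketing
  -> employees[0].name = 'Liam Moore'

Liam Moore


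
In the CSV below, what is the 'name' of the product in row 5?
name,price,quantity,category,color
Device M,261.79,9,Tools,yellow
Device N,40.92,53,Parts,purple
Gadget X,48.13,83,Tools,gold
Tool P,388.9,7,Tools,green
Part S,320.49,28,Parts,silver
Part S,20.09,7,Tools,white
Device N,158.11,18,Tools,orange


Query: Row 5 ('Part S'), column 'name'
Value: Part S

Part S


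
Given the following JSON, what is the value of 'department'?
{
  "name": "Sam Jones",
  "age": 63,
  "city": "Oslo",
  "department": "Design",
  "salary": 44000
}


Looking up field 'department'
Value: Design

Design


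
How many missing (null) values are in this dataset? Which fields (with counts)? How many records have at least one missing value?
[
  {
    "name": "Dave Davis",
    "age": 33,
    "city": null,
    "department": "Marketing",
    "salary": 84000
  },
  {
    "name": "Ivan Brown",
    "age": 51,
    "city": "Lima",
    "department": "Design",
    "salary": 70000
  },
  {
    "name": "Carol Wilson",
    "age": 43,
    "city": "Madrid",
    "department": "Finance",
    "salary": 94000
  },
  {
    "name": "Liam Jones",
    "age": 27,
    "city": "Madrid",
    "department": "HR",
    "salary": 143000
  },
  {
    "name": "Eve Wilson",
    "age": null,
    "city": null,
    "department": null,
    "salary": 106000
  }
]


Checking for missing (null) values in 5 records:

  Dave Davis: city
  Ivan Brown: complete
  Carol Wilson: complete
  Liam Jones: complete
  Eve Wilson: age, city, department

Per field:
  name: 0 missing
  age: 1 missing
  city: 2 missing
  department: 1 missing
  salary: 0 missing

Total missing values: 4
Records with any missing: 2

4 missing values (age: 1, city: 2, department: 1); 2 incomplete records


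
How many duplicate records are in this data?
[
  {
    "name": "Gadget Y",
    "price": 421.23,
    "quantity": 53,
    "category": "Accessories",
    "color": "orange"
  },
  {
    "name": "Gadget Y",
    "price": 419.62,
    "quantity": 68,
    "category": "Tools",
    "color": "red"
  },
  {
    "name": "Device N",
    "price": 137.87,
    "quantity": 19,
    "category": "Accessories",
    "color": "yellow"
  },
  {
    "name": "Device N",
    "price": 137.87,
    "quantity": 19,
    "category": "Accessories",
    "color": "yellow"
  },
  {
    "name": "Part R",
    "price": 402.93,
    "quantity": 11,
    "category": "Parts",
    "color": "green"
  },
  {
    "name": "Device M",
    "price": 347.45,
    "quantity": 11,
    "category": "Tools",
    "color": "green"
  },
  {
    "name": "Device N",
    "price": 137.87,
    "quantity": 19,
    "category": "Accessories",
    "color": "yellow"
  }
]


Checking 7 records for duplicates:

  Row 1: Gadget Y ($421.23, qty 53)
  Row 2: Gadget Y ($419.62, qty 68)
  Row 3: Device N ($137.87, qty 19)
  Row 4: Device N ($137.87, qty 19) <-- DUPLICATE
  Row 5: Part R ($402.93, qty 11)
  Row 6: Device M ($347.45, qty 11)
  Row 7: Device N ($137.87, qty 19) <-- DUPLICATE

Duplicates found: 2
Unique records: 5

2 duplicates, 5 unique


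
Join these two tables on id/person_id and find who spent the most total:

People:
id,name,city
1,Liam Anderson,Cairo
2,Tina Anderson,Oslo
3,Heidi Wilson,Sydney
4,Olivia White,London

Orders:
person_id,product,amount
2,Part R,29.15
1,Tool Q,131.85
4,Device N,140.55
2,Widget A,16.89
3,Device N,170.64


Join on: people.id = orders.person_id

Joined rows:
  Tina Anderson (Oslo) bought Part R for $29.15
  Liam Anderson (Cairo) bought Tool Q for $131.85
  Olivia White (London) bought Device N for $140.55
  Tina Anderson (Oslo) bought Widget A for $16.89
  Heidi Wilson (Sydney) bought Device N for $170.64

Total per person:
  Heidi Wilson: $170.64
  Olivia White: $140.55
  Liam Anderson: $131.85
  Tina Anderson: $46.04

Top spender: Heidi Wilson ($170.64)

Heidi Wilson ($170.64)


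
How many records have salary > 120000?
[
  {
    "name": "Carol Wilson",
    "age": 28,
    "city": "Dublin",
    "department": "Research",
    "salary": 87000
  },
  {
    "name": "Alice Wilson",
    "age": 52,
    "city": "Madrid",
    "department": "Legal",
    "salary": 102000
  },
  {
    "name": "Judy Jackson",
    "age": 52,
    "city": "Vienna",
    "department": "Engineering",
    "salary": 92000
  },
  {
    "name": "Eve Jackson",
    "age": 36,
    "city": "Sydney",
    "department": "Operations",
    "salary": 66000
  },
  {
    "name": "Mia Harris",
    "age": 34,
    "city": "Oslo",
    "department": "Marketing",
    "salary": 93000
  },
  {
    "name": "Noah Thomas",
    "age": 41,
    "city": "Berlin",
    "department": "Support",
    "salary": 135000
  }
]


Data: 6 records
Condition: salary > 120000

Checking each record:
  Carol Wilson: 87000
  Alice Wilson: 102000
  Judy Jackson: 92000
  Eve Jackson: 66000
  Mia Harris: 93000
  Noah Thomas: 135000 MATCH

Count: 1

1
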